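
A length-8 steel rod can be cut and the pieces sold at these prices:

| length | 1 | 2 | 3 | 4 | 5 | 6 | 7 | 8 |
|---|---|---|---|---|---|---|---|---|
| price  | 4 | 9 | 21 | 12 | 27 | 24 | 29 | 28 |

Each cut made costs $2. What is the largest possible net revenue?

47

Let net[k] be the best obtainable value from length k. For each k, try every first piece i and keep the best of price[i] + net[k−i] minus the 2 cut fee when i<k.
net[1] = 4
net[2] = max(4+4-2, 9+0) = 9
net[3] = max(4+9-2, 9+4-2, 21+0) = 21
net[4] = max(4+21-2, 9+9-2, 21+4-2, 12+0) = 23
net[5] = max(4+23-2, 9+21-2, 21+9-2, 12+4-2, 27+0) = 28
net[6] = max(4+28-2, 9+23-2, 21+21-2, 12+9-2, 27+4-2, 24+0) = 40
net[7] = max(4+40-2, 9+28-2, 21+23-2, …, 24+4-2, 29+0) = 42
net[8] = max(4+42-2, 9+40-2, 21+28-2, …, 29+4-2, 28+0) = 47
One optimal plan: pieces 3 + 3 + 2 (2 cuts) → $51 − $4 = $47.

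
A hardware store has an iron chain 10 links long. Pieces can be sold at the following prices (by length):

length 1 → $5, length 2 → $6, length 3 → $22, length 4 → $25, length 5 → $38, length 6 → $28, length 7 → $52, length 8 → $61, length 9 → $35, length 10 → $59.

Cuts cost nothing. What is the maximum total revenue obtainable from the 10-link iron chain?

Consider every possible first cut. v[k] is the best of p[i]+v[k−i] over all sellable i≤k.
v[1] = 5
v[2] = 10  (first piece 1, then v[1]=5)
v[3] = 22
v[4] = 27  (first piece 1, then v[3]=22)
v[5] = 38
v[6] = 44  (first piece 3, then v[3]=22)
v[7] = 52
v[8] = 61
v[9] = 66  (first piece 1, then v[8]=61)
v[10] = 76  (first piece 5, then v[5]=38)
One optimal cutting: 5 + 5 → $38 + $38 = $76.

76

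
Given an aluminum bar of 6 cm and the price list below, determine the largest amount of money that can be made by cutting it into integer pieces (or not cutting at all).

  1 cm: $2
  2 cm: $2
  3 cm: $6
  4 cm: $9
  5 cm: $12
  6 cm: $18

18

Build r[k] bottom-up: r[k] = max over allowed piece i of (p[i] + r[k−i]).
r[1] = 2
r[2] = 4  (first piece 1, then r[1]=2)
r[3] = 6  (first piece 1, then r[2]=4)
r[4] = 9
r[5] = 12
r[6] = 18
Best is to sell the whole 6-cm piece uncut for $18.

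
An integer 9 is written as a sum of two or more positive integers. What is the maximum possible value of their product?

27

Let P[k] be the best product for length k (with at least one cut). For each first piece i, the rest contributes max(k−i, P[k−i]).
P[2] = 1×max(1,0) = 1×1 = 1
P[3] = 1×max(2,1) = 1×2 = 2
P[4] = 2×max(2,1) = 2×2 = 4
P[5] = 2×max(3,2) = 2×3 = 6
P[6] = 3×max(3,2) = 3×3 = 9
P[7] = 2×max(5,6) = 2×6 = 12
P[8] = 2×max(6,9) = 2×9 = 18
P[9] = 3×max(6,9) = 3×9 = 27
One optimal split: 3 + 3 + 3; product 3×3×3 = 27.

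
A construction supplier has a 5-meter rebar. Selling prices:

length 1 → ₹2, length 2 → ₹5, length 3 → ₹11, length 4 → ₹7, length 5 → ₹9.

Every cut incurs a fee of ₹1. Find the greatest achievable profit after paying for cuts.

15

Consider every possible first cut. net[k] is the best of p[i]+net[k−i] over all sellable i≤k, charging 1 whenever i<k.
net[1] = 2
net[2] = max(2+2-1, 5+0) = 5
net[3] = max(2+5-1, 5+2-1, 11+0) = 11
net[4] = max(2+11-1, 5+5-1, 11+2-1, 7+0) = 12
net[5] = max(2+12-1, 5+11-1, 11+5-1, 7+2-1, 9+0) = 15
One optimal plan: pieces 3 + 2 (1 cut) → ₹16 − ₹1 = ₹15.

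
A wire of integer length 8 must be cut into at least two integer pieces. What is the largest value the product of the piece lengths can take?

Fill f[k] for k=2..8: at each k try every first piece i and multiply by the better of (k−i) uncut or f[k−i].
f[2] = 1*max(1,0) = 1*1 = 1
f[3] = max(1*2, 2*1) = 2
f[4] = max(1*3, 2*2, 3*1) = 4
f[5] = max(1*4, 2*3, 3*2, 4*1) = 6
f[6] = max(1*6, 2*4, 3*3, 4*2, 5*1) = 9
f[7] = max(1*9, 2*6, 3*4, 4*3, 5*2, 6*1) = 12
f[8] = max(1*12, 2*9, 3*6, …, 6*2, 7*1) = 18
One optimal split: 3 + 3 + 2; product 3*3*2 = 18.

18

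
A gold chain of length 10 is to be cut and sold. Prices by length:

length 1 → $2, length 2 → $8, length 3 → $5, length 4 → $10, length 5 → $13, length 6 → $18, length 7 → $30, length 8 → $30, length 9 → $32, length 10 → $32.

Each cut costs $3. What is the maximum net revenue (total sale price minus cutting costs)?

Build v[k] bottom-up: v[k] = max over allowed piece i of (p[i] + v[k−i]) − 3 per cut.
v[1] = 2
v[2] = max(2+2-3, 8+0) = 8
v[3] = max(2+8-3, 8+2-3, 5+0) = 7
v[4] = max(2+7-3, 8+8-3, 5+2-3, 10+0) = 13
v[5] = max(2+13-3, 8+7-3, 5+8-3, 10+2-3, 13+0) = 13
v[6] = max(2+13-3, 8+13-3, 5+7-3, 10+8-3, 13+2-3, 18+0) = 18
v[7] = max(2+18-3, 8+13-3, 5+13-3, …, 18+2-3, 30+0) = 30
v[8] = max(2+30-3, 8+18-3, 5+13-3, …, 30+2-3, 30+0) = 30
v[9] = max(2+30-3, 8+30-3, 5+18-3, …, 30+2-3, 32+0) = 35
v[10] = max(2+35-3, 8+30-3, 5+30-3, …, 32+2-3, 32+0) = 35
One optimal plan: pieces 8 + 2 (1 cut) → $38 − $3 = $35.

35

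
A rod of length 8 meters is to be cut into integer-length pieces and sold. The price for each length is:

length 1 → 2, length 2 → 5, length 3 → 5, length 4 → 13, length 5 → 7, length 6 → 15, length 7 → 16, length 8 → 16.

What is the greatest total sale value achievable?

26

Let best[k] be the best obtainable value from length k. For each k, try every first piece i and keep the best of price[i] + best[k−i].
best[1] = 2
best[2] = 5
best[3] = 7  (first piece 1, then best[2]=5)
best[4] = 13
best[5] = 15  (first piece 1, then best[4]=13)
best[6] = 18  (first piece 2, then best[4]=13)
best[7] = 20  (first piece 1, then best[6]=18)
best[8] = 26  (first piece 4, then best[4]=13)
One optimal cutting: 4 + 4 → 13 + 13 = 26.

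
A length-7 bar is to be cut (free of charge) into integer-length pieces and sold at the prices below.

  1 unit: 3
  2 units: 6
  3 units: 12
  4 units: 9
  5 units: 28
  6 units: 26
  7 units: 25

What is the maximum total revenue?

34

Consider every possible first cut. v[k] is the best of p[i]+v[k−i] over all sellable i≤k.
v[1] = 3
v[2] = max(3+3, 6+0) = 6
v[3] = max(3+6, 6+3, 12+0) = 12
v[4] = max(3+12, 6+6, 12+3, 9+0) = 15
v[5] = max(3+15, 6+12, 12+6, 9+3, 28+0) = 28
v[6] = max(3+28, 6+15, 12+12, 9+6, 28+3, 26+0) = 31
v[7] = max(3+31, 6+28, 12+15, …, 26+3, 25+0) = 34
One optimal cutting: 5 + 1 + 1 → 28 + 3 + 3 = 34.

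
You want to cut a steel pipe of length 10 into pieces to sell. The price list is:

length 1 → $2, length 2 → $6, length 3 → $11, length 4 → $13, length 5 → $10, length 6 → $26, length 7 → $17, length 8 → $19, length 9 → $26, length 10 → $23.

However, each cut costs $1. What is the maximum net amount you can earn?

38

Consider every possible first cut. v[k] is the best of p[i]+v[k−i] over all sellable i≤k, charging 1 whenever i<k.
v[1] = 2
v[2] = max(2+2-1, 6+0) = 6
v[3] = max(2+6-1, 6+2-1, 11+0) = 11
v[4] = max(2+11-1, 6+6-1, 11+2-1, 13+0) = 13
v[5] = max(2+13-1, 6+11-1, 11+6-1, 13+2-1, 10+0) = 16
v[6] = max(2+16-1, 6+13-1, 11+11-1, 13+6-1, 10+2-1, 26+0) = 26
v[7] = max(2+26-1, 6+16-1, 11+13-1, …, 26+2-1, 17+0) = 27
v[8] = max(2+27-1, 6+26-1, 11+16-1, …, 17+2-1, 19+0) = 31
v[9] = max(2+31-1, 6+27-1, 11+26-1, …, 19+2-1, 26+0) = 36
v[10] = max(2+36-1, 6+31-1, 11+27-1, …, 26+2-1, 23+0) = 38
One optimal plan: pieces 6 + 4 (1 cut) → $39 − $1 = $38.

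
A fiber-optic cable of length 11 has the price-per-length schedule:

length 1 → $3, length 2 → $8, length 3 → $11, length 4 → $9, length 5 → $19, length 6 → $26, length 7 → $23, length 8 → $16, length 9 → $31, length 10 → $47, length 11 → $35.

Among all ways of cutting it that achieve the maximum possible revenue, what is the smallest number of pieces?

2

Consider every possible first cut. r[k] is the best of p[i]+r[k−i] over all sellable i≤k.
r[1] = 3
r[2] = max(3+3, 8+0) = 8
r[3] = max(3+8, 8+3, 11+0) = 11
r[4] = max(3+11, 8+8, 11+3, 9+0) = 16
r[5] = max(3+16, 8+11, 11+8, 9+3, 19+0) = 19
r[6] = max(3+19, 8+16, 11+11, 9+8, 19+3, 26+0) = 26
r[7] = max(3+26, 8+19, 11+16, …, 26+3, 23+0) = 29
r[8] = max(3+29, 8+26, 11+19, …, 23+3, 16+0) = 34
r[9] = max(3+34, 8+29, 11+26, …, 16+3, 31+0) = 37
r[10] = max(3+37, 8+34, 11+29, …, 31+3, 47+0) = 47
r[11] = max(3+47, 8+37, 11+34, …, 47+3, 35+0) = 50
Maximum revenue is $50.
Now minimize piece count subject to staying optimal: for each k, pieces[k] = 1 + min over i with p[i]+r[k−i]=r[k] of pieces[k−i].
pieces[8] = 2
pieces[9] = 2
pieces[10] = 1
pieces[11] = 2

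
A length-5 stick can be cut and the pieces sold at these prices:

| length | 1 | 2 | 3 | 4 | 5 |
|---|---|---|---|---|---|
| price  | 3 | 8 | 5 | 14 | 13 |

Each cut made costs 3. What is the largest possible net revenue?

Build v[k] bottom-up: v[k] = max over allowed piece i of (p[i] + v[k−i]) − 3 per cut.
v[1] = 3
v[2] = 8
v[3] = 8  (first piece 1, then v[2]=8)
v[4] = 14
v[5] = 14  (first piece 1, then v[4]=14)
One optimal plan: pieces 4 + 1 (1 cut) → 17 − 3 = 14.

14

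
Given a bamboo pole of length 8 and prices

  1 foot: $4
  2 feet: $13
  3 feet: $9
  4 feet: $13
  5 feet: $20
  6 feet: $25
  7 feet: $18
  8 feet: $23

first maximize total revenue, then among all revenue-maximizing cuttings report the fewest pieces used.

4

Build r[k] bottom-up: r[k] = max over allowed piece i of (p[i] + r[k−i]).
r[1] = 4
r[2] = max(4+4, 13+0) = 13
r[3] = max(4+13, 13+4, 9+0) = 17
r[4] = max(4+17, 13+13, 9+4, 13+0) = 26
r[5] = max(4+26, 13+17, 9+13, 13+4, 20+0) = 30
r[6] = max(4+30, 13+26, 9+17, 13+13, 20+4, 25+0) = 39
r[7] = max(4+39, 13+30, 9+26, …, 25+4, 18+0) = 43
r[8] = max(4+43, 13+39, 9+30, …, 18+4, 23+0) = 52
Maximum revenue is $52.
Now minimize piece count subject to staying optimal: for each k, pieces[k] = 1 + min over i with p[i]+r[k−i]=r[k] of pieces[k−i].
pieces[5] = 3
pieces[6] = 3
pieces[7] = 4
pieces[8] = 4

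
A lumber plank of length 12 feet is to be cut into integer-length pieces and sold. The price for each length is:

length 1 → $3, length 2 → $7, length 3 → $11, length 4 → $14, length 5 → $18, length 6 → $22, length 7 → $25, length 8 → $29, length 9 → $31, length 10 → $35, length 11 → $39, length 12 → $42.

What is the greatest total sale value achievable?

Consider every possible first cut. r[k] is the best of p[i]+r[k−i] over all sellable i≤k.
r[1] = 3
r[2] = 7
r[3] = 11
r[4] = 14  (first piece 1, then r[3]=11)
r[5] = 18  (first piece 2, then r[3]=11)
r[6] = 22  (first piece 3, then r[3]=11)
r[7] = 25  (first piece 1, then r[6]=22)
r[8] = 29  (first piece 2, then r[6]=22)
r[9] = 33  (first piece 3, then r[6]=22)
r[10] = 36  (first piece 1, then r[9]=33)
r[11] = 40  (first piece 2, then r[9]=33)
r[12] = 44  (first piece 3, then r[9]=33)
One optimal cutting: 3 + 3 + 3 + 3 → $11 + $11 + $11 + $11 = $44.

44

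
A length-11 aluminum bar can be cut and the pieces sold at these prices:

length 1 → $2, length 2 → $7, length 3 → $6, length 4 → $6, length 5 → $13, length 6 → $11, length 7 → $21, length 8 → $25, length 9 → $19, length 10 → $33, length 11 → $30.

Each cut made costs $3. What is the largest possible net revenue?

Let v[k] be the best obtainable value from length k. For each k, try every first piece i and keep the best of price[i] + v[k−i] minus the 3 cut fee when i<k.
v[1] = 2
v[2] = max(2+2-3, 7+0) = 7
v[3] = max(2+7-3, 7+2-3, 6+0) = 6
v[4] = max(2+6-3, 7+7-3, 6+2-3, 6+0) = 11
v[5] = max(2+11-3, 7+6-3, 6+7-3, 6+2-3, 13+0) = 13
v[6] = max(2+13-3, 7+11-3, 6+6-3, 6+7-3, 13+2-3, 11+0) = 15
v[7] = max(2+15-3, 7+13-3, 6+11-3, …, 11+2-3, 21+0) = 21
v[8] = max(2+21-3, 7+15-3, 6+13-3, …, 21+2-3, 25+0) = 25
v[9] = max(2+25-3, 7+21-3, 6+15-3, …, 25+2-3, 19+0) = 25
v[10] = max(2+25-3, 7+25-3, 6+21-3, …, 19+2-3, 33+0) = 33
v[11] = max(2+33-3, 7+25-3, 6+25-3, …, 33+2-3, 30+0) = 32
One optimal plan: pieces 10 + 1 (1 cut) → $35 − $3 = $32.

32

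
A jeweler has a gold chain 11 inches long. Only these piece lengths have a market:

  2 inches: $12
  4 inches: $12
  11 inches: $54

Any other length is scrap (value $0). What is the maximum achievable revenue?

60

Consider every possible first cut. f[k] is the best of p[i]+f[k−i] over all sellable i≤k.
f[1] = 0
f[2] = 12
f[3] = 12
f[4] = 24  (first piece 2, then f[2]=12)
f[5] = 24
f[6] = 36  (first piece 2, then f[4]=24)
f[7] = 36
f[8] = 48  (first piece 2, then f[6]=36)
f[9] = 48
f[10] = 60  (first piece 2, then f[8]=48)
f[11] = 60
One optimal cutting: pieces 2 + 2 + 2 + 2 + 2 with 1 inch of scrap → $60.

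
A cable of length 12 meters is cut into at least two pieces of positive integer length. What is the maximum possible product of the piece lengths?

81

Define f[k] = max over 1≤i<k of i · max(k−i, f[k−i]); the inner max lets the remainder stay uncut if that's better.
Small cases: f[2]=1, f[3]=2, f[4]=4.
f[5] = max(1×4, 2×3, 3×2, 4×1) = 6
f[6] = max(1×6, 2×4, 3×3, 4×2, 5×1) = 9
f[7] = max(1×9, 2×6, 3×4, 4×3, 5×2, 6×1) = 12
f[8] = max(1×12, 2×9, 3×6, …, 6×2, 7×1) = 18
f[9] = max(1×18, 2×12, 3×9, …, 7×2, 8×1) = 27
f[10] = max(1×27, 2×18, 3×12, …, 8×2, 9×1) = 36
f[11] = max(1×36, 2×27, 3×18, …, 9×2, 10×1) = 54
f[12] = max(1×54, 2×36, 3×27, …, 10×2, 11×1) = 81
One optimal split: 3 + 3 + 3 + 3; product 3×3×3×3 = 81.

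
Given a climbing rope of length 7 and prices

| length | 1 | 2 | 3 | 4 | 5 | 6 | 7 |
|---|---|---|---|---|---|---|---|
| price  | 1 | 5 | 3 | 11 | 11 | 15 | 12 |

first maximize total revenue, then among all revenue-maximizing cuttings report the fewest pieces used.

Let r[k] be the best obtainable value from length k. For each k, try every first piece i and keep the best of price[i] + r[k−i].
r[1] = 1
r[2] = 5
r[3] = 6  (first piece 1, then r[2]=5)
r[4] = 11
r[5] = 12  (first piece 1, then r[4]=11)
r[6] = 16  (first piece 2, then r[4]=11)
r[7] = 17  (first piece 1, then r[6]=16)
Maximum revenue is €17.
Now minimize piece count subject to staying optimal: for each k, pieces[k] = 1 + min over i with p[i]+r[k−i]=r[k] of pieces[k−i].
pieces[4] = 1
pieces[5] = 2
pieces[6] = 2
pieces[7] = 3

3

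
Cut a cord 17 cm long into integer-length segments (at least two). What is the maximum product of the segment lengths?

486

Let f[k] be the best product for length k (with at least one cut). For each first piece i, the rest contributes max(k−i, f[k−i]).
Small cases: f[2]=1, f[3]=2, f[4]=4, f[5]=6, f[6]=9, f[7]=12, f[8]=18, f[9]=27.
f[10] = 2·max(8,18) = 2·18 = 36
f[11] = 2·max(9,27) = 2·27 = 54
f[12] = 3·max(9,27) = 3·27 = 81
f[13] = 2·max(11,54) = 2·54 = 108
f[14] = 2·max(12,81) = 2·81 = 162
f[15] = 3·max(12,81) = 3·81 = 243
f[16] = 2·max(14,162) = 2·162 = 324
f[17] = 2·max(15,243) = 2·243 = 486
One optimal split: 3 + 3 + 3 + 3 + 3 + 2; product 3·3·3·3·3·2 = 486.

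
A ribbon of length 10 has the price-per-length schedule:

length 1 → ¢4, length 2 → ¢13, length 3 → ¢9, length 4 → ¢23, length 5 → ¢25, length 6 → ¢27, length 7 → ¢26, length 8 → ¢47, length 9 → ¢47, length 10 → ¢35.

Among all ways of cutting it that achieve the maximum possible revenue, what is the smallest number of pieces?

Let r[k] be the best obtainable value from length k. For each k, try every first piece i and keep the best of price[i] + r[k−i].
r[1] = 4
r[2] = max(4+4, 13+0) = 13
r[3] = max(4+13, 13+4, 9+0) = 17
r[4] = max(4+17, 13+13, 9+4, 23+0) = 26
r[5] = max(4+26, 13+17, 9+13, 23+4, 25+0) = 30
r[6] = max(4+30, 13+26, 9+17, 23+13, 25+4, 27+0) = 39
r[7] = max(4+39, 13+30, 9+26, …, 27+4, 26+0) = 43
r[8] = max(4+43, 13+39, 9+30, …, 26+4, 47+0) = 52
r[9] = max(4+52, 13+43, 9+39, …, 47+4, 47+0) = 56
r[10] = max(4+56, 13+52, 9+43, …, 47+4, 35+0) = 65
Maximum revenue is ¢65.
Now minimize piece count subject to staying optimal: for each k, pieces[k] = 1 + min over i with p[i]+r[k−i]=r[k] of pieces[k−i].
pieces[7] = 4
pieces[8] = 4
pieces[9] = 5
pieces[10] = 5

5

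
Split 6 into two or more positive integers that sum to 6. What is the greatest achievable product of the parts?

Fill prod[k] for k=2..6: at each k try every first piece i and multiply by the better of (k−i) uncut or prod[k−i].
prod[2] = 1*max(1,0) = 1*1 = 1
prod[3] = max(1*2, 2*1) = 2
prod[4] = max(1*3, 2*2, 3*1) = 4
prod[5] = max(1*4, 2*3, 3*2, 4*1) = 6
prod[6] = max(1*6, 2*4, 3*3, 4*2, 5*1) = 9
One optimal split: 3 + 3; product 3*3 = 9.

9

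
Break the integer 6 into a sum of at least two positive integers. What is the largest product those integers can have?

Let f[k] be the best product for length k (with at least one cut). For each first piece i, the rest contributes max(k−i, f[k−i]).
f[2] = 1*max(1,0) = 1*1 = 1
f[3] = 1*max(2,1) = 1*2 = 2
f[4] = 2*max(2,1) = 2*2 = 4
f[5] = 2*max(3,2) = 2*3 = 6
f[6] = 3*max(3,2) = 3*3 = 9
One optimal split: 3 + 3; product 3*3 = 9.

9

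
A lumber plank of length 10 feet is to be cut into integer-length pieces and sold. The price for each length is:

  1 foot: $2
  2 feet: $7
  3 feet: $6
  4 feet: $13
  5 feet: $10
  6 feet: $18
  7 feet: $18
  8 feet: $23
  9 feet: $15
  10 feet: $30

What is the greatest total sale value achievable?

35

Consider every possible first cut. R[k] is the best of p[i]+R[k−i] over all sellable i≤k.
R[1] = 2
R[2] = 7
R[3] = 9  (first piece 1, then R[2]=7)
R[4] = 14  (first piece 2, then R[2]=7)
R[5] = 16  (first piece 1, then R[4]=14)
R[6] = 21  (first piece 2, then R[4]=14)
R[7] = 23  (first piece 1, then R[6]=21)
R[8] = 28  (first piece 2, then R[6]=21)
R[9] = 30  (first piece 1, then R[8]=28)
R[10] = 35  (first piece 2, then R[8]=28)
One optimal cutting: 2 + 2 + 2 + 2 + 2 → $7 + $7 + $7 + $7 + $7 = $35.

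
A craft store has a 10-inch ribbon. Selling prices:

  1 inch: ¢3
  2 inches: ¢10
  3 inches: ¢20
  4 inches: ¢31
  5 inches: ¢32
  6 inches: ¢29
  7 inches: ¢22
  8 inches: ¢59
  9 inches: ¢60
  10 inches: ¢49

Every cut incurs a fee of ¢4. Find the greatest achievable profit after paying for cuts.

Let v[k] be the best obtainable value from length k. For each k, try every first piece i and keep the best of price[i] + v[k−i] minus the 4 cut fee when i<k.
v[1] = 3
v[2] = 10
v[3] = 20
v[4] = 31
v[5] = 32
v[6] = 37  (first piece 2, then v[4]=31)
v[7] = 47  (first piece 3, then v[4]=31)
v[8] = 59
v[9] = 60
v[10] = 65  (first piece 2, then v[8]=59)
One optimal plan: pieces 8 + 2 (1 cut) → ¢69 − ¢4 = ¢65.

65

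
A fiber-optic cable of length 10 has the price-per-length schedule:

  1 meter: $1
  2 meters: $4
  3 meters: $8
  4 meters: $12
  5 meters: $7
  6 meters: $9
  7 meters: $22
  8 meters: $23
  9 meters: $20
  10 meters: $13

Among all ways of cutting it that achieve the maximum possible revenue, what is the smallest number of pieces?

2

Let r[k] be the best obtainable value from length k. For each k, try every first piece i and keep the best of price[i] + r[k−i].
r[1] = 1
r[2] = max(1+1, 4+0) = 4
r[3] = max(1+4, 4+1, 8+0) = 8
r[4] = max(1+8, 4+4, 8+1, 12+0) = 12
r[5] = max(1+12, 4+8, 8+4, 12+1, 7+0) = 13
r[6] = max(1+13, 4+12, 8+8, 12+4, 7+1, 9+0) = 16
r[7] = max(1+16, 4+13, 8+12, …, 9+1, 22+0) = 22
r[8] = max(1+22, 4+16, 8+13, …, 22+1, 23+0) = 24
r[9] = max(1+24, 4+22, 8+16, …, 23+1, 20+0) = 26
r[10] = max(1+26, 4+24, 8+22, …, 20+1, 13+0) = 30
Maximum revenue is $30.
Now minimize piece count subject to staying optimal: for each k, pieces[k] = 1 + min over i with p[i]+r[k−i]=r[k] of pieces[k−i].
pieces[7] = 1
pieces[8] = 2
pieces[9] = 2
pieces[10] = 2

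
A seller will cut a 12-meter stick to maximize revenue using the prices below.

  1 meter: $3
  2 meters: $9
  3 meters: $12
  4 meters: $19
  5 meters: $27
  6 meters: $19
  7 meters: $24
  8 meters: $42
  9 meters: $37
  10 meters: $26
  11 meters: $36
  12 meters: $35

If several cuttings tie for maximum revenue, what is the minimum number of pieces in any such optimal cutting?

Let r[k] be the best obtainable value from length k. For each k, try every first piece i and keep the best of price[i] + r[k−i].
r[1] = 3
r[2] = 9
r[3] = 12  (first piece 1, then r[2]=9)
r[4] = 19
r[5] = 27
r[6] = 30  (first piece 1, then r[5]=27)
r[7] = 36  (first piece 2, then r[5]=27)
r[8] = 42
r[9] = 46  (first piece 4, then r[5]=27)
r[10] = 54  (first piece 5, then r[5]=27)
r[11] = 57  (first piece 1, then r[10]=54)
r[12] = 63  (first piece 2, then r[10]=54)
Maximum revenue is $63.
Now minimize piece count subject to staying optimal: for each k, pieces[k] = 1 + min over i with p[i]+r[k−i]=r[k] of pieces[k−i].
pieces[9] = 2
pieces[10] = 2
pieces[11] = 3
pieces[12] = 3

3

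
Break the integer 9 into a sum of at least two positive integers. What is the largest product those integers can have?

27

Let m[k] be the best product for length k (with at least one cut). For each first piece i, the rest contributes max(k−i, m[k−i]).
m[2] = 1·max(1,0) = 1·1 = 1
m[3] = max(1·2, 2·1) = 2
m[4] = max(1·3, 2·2, 3·1) = 4
m[5] = max(1·4, 2·3, 3·2, 4·1) = 6
m[6] = max(1·6, 2·4, 3·3, 4·2, 5·1) = 9
m[7] = max(1·9, 2·6, 3·4, 4·3, 5·2, 6·1) = 12
m[8] = max(1·12, 2·9, 3·6, …, 6·2, 7·1) = 18
m[9] = max(1·18, 2·12, 3·9, …, 7·2, 8·1) = 27
One optimal split: 3 + 3 + 3; product 3·3·3 = 27.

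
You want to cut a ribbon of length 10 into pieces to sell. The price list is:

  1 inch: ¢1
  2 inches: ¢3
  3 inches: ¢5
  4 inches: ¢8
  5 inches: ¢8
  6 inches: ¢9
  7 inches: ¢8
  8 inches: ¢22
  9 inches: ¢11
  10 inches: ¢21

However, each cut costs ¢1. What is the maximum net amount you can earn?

Consider every possible first cut. v[k] is the best of p[i]+v[k−i] over all sellable i≤k, charging 1 whenever i<k.
v[1] = 1
v[2] = max(1+1-1, 3+0) = 3
v[3] = max(1+3-1, 3+1-1, 5+0) = 5
v[4] = max(1+5-1, 3+3-1, 5+1-1, 8+0) = 8
v[5] = max(1+8-1, 3+5-1, 5+3-1, 8+1-1, 8+0) = 8
v[6] = max(1+8-1, 3+8-1, 5+5-1, 8+3-1, 8+1-1, 9+0) = 10
v[7] = max(1+10-1, 3+8-1, 5+8-1, …, 9+1-1, 8+0) = 12
v[8] = max(1+12-1, 3+10-1, 5+8-1, …, 8+1-1, 22+0) = 22
v[9] = max(1+22-1, 3+12-1, 5+10-1, …, 22+1-1, 11+0) = 22
v[10] = max(1+22-1, 3+22-1, 5+12-1, …, 11+1-1, 21+0) = 24
One optimal plan: pieces 8 + 2 (1 cut) → ¢25 − ¢1 = ¢24.

24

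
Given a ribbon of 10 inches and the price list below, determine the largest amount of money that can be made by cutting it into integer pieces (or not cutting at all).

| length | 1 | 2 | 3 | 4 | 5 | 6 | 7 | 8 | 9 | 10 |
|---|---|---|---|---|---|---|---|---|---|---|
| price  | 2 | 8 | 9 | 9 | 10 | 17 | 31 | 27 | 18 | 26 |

Consider every possible first cut. r[k] is the best of p[i]+r[k−i] over all sellable i≤k.
r[1] = 2
r[2] = 8
r[3] = 10  (first piece 1, then r[2]=8)
r[4] = 16  (first piece 2, then r[2]=8)
r[5] = 18  (first piece 1, then r[4]=16)
r[6] = 24  (first piece 2, then r[4]=16)
r[7] = 31
r[8] = 33  (first piece 1, then r[7]=31)
r[9] = 39  (first piece 2, then r[7]=31)
r[10] = 41  (first piece 1, then r[9]=39)
One optimal cutting: 7 + 2 + 1 → ¢31 + ¢8 + ¢2 = ¢41.

41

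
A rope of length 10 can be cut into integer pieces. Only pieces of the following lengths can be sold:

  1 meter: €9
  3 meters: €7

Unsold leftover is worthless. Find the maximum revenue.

90

Consider every possible first cut. f[k] is the best of p[i]+f[k−i] over all sellable i≤k.
f[1] = 9
f[2] = 18  (first piece 1, then f[1]=9)
f[3] = 27  (first piece 1, then f[2]=18)
f[4] = 36  (first piece 1, then f[3]=27)
f[5] = 45  (first piece 1, then f[4]=36)
f[6] = 54  (first piece 1, then f[5]=45)
f[7] = 63  (first piece 1, then f[6]=54)
f[8] = 72  (first piece 1, then f[7]=63)
f[9] = 81  (first piece 1, then f[8]=72)
f[10] = 90  (first piece 1, then f[9]=81)
One optimal cutting: 1 + 1 + 1 + 1 + 1 + 1 + 1 + 1 + 1 + 1 → €90.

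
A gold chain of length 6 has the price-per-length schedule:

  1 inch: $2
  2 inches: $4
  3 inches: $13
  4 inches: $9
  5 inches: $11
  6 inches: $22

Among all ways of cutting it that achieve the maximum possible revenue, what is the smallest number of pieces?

2

Consider every possible first cut. r[k] is the best of p[i]+r[k−i] over all sellable i≤k.
r[1] = 2
r[2] = max(2+2, 4+0) = 4
r[3] = max(2+4, 4+2, 13+0) = 13
r[4] = max(2+13, 4+4, 13+2, 9+0) = 15
r[5] = max(2+15, 4+13, 13+4, 9+2, 11+0) = 17
r[6] = max(2+17, 4+15, 13+13, 9+4, 11+2, 22+0) = 26
Maximum revenue is $26.
Now minimize piece count subject to staying optimal: for each k, pieces[k] = 1 + min over i with p[i]+r[k−i]=r[k] of pieces[k−i].
pieces[3] = 1
pieces[4] = 2
pieces[5] = 2
pieces[6] = 2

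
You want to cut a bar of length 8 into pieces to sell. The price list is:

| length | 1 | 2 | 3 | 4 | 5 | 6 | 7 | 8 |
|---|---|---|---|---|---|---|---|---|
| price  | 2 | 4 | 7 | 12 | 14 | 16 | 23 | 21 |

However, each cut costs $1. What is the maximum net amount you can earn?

Build v[k] bottom-up: v[k] = max over allowed piece i of (p[i] + v[k−i]) − 1 per cut.
v[1] = 2
v[2] = max(2+2-1, 4+0) = 4
v[3] = max(2+4-1, 4+2-1, 7+0) = 7
v[4] = max(2+7-1, 4+4-1, 7+2-1, 12+0) = 12
v[5] = max(2+12-1, 4+7-1, 7+4-1, 12+2-1, 14+0) = 14
v[6] = max(2+14-1, 4+12-1, 7+7-1, 12+4-1, 14+2-1, 16+0) = 16
v[7] = max(2+16-1, 4+14-1, 7+12-1, …, 16+2-1, 23+0) = 23
v[8] = max(2+23-1, 4+16-1, 7+14-1, …, 23+2-1, 21+0) = 24
One optimal plan: pieces 7 + 1 (1 cut) → $25 − $1 = $24.

24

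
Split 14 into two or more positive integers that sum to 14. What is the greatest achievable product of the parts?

Define m[k] = max over 1≤i<k of i · max(k−i, m[k−i]); the inner max lets the remainder stay uncut if that's better.
Small cases: m[2]=1, m[3]=2, m[4]=4, m[5]=6, m[6]=9, m[7]=12, m[8]=18.
m[9] = 3*max(6,9) = 3*9 = 27
m[10] = 2*max(8,18) = 2*18 = 36
m[11] = 2*max(9,27) = 2*27 = 54
m[12] = 3*max(9,27) = 3*27 = 81
m[13] = 2*max(11,54) = 2*54 = 108
m[14] = 2*max(12,81) = 2*81 = 162
One optimal split: 3 + 3 + 3 + 3 + 2; product 3*3*3*3*2 = 162.

162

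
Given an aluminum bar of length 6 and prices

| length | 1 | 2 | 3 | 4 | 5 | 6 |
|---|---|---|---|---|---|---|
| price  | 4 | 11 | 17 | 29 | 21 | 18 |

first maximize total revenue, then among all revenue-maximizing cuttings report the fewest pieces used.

Consider every possible first cut. r[k] is the best of p[i]+r[k−i] over all sellable i≤k.
r[1] = 4
r[2] = 11
r[3] = 17
r[4] = 29
r[5] = 33  (first piece 1, then r[4]=29)
r[6] = 40  (first piece 2, then r[4]=29)
Maximum revenue is $40.
Now minimize piece count subject to staying optimal: for each k, pieces[k] = 1 + min over i with p[i]+r[k−i]=r[k] of pieces[k−i].
pieces[3] = 1
pieces[4] = 1
pieces[5] = 2
pieces[6] = 2

2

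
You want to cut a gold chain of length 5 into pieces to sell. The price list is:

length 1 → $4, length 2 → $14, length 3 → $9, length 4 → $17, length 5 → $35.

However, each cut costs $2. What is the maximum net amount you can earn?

Consider every possible first cut. v[k] is the best of p[i]+v[k−i] over all sellable i≤k, charging 2 whenever i<k.
v[1] = 4
v[2] = 14
v[3] = 16  (first piece 1, then v[2]=14)
v[4] = 26  (first piece 2, then v[2]=14)
v[5] = 35
Best is to make no cuts and sell whole for $35.

35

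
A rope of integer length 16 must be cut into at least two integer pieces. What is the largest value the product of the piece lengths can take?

Fill g[k] for k=2..16: at each k try every first piece i and multiply by the better of (k−i) uncut or g[k−i].
g[2] = 1·max(1,0) = 1·1 = 1
g[3] = max(1·2, 2·1) = 2
g[4] = max(1·3, 2·2, 3·1) = 4
g[5] = max(1·4, 2·3, 3·2, 4·1) = 6
g[6] = max(1·6, 2·4, 3·3, 4·2, 5·1) = 9
g[7] = max(1·9, 2·6, 3·4, 4·3, 5·2, 6·1) = 12
g[8] = max(1·12, 2·9, 3·6, …, 6·2, 7·1) = 18
g[9] = max(1·18, 2·12, 3·9, …, 7·2, 8·1) = 27
g[10] = max(1·27, 2·18, 3·12, …, 8·2, 9·1) = 36
g[11] = max(1·36, 2·27, 3·18, …, 9·2, 10·1) = 54
g[12] = max(1·54, 2·36, 3·27, …, 10·2, 11·1) = 81
g[13] = max(1·81, 2·54, 3·36, …, 11·2, 12·1) = 108
g[14] = max(1·108, 2·81, 3·54, …, 12·2, 13·1) = 162
g[15] = max(1·162, 2·108, 3·81, …, 13·2, 14·1) = 243
g[16] = max(1·243, 2·162, 3·108, …, 14·2, 15·1) = 324
One optimal split: 3 + 3 + 3 + 3 + 2 + 2; product 3·3·3·3·2·2 = 324.

324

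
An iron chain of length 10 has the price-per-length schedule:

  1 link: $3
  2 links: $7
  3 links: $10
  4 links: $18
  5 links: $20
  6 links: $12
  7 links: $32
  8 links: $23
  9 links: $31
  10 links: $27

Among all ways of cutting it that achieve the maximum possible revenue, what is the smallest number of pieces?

3

Build r[k] bottom-up: r[k] = max over allowed piece i of (p[i] + r[k−i]).
r[1] = 3
r[2] = 7
r[3] = 10  (first piece 1, then r[2]=7)
r[4] = 18
r[5] = 21  (first piece 1, then r[4]=18)
r[6] = 25  (first piece 2, then r[4]=18)
r[7] = 32
r[8] = 36  (first piece 4, then r[4]=18)
r[9] = 39  (first piece 1, then r[8]=36)
r[10] = 43  (first piece 2, then r[8]=36)
Maximum revenue is $43.
Now minimize piece count subject to staying optimal: for each k, pieces[k] = 1 + min over i with p[i]+r[k−i]=r[k] of pieces[k−i].
pieces[7] = 1
pieces[8] = 2
pieces[9] = 2
pieces[10] = 3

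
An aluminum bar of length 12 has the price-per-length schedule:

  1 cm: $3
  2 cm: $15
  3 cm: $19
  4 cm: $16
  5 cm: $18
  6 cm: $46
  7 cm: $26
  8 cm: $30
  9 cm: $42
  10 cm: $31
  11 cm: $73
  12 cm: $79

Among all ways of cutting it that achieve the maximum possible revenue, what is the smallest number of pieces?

Build r[k] bottom-up: r[k] = max over allowed piece i of (p[i] + r[k−i]).
r[1] = 3
r[2] = 15
r[3] = 19
r[4] = 30  (first piece 2, then r[2]=15)
r[5] = 34  (first piece 2, then r[3]=19)
r[6] = 46
r[7] = 49  (first piece 1, then r[6]=46)
r[8] = 61  (first piece 2, then r[6]=46)
r[9] = 65  (first piece 3, then r[6]=46)
r[10] = 76  (first piece 2, then r[8]=61)
r[11] = 80  (first piece 2, then r[9]=65)
r[12] = 92  (first piece 6, then r[6]=46)
Maximum revenue is $92.
Now minimize piece count subject to staying optimal: for each k, pieces[k] = 1 + min over i with p[i]+r[k−i]=r[k] of pieces[k−i].
pieces[9] = 2
pieces[10] = 3
pieces[11] = 3
pieces[12] = 2

2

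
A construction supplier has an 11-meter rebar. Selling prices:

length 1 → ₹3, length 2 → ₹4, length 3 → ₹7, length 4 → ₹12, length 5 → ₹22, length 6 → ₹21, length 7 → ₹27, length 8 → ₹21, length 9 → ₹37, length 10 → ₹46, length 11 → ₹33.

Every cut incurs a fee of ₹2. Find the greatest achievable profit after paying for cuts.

Build v[k] bottom-up: v[k] = max over allowed piece i of (p[i] + v[k−i]) − 2 per cut.
v[1] = 3
v[2] = max(3+3-2, 4+0) = 4
v[3] = max(3+4-2, 4+3-2, 7+0) = 7
v[4] = max(3+7-2, 4+4-2, 7+3-2, 12+0) = 12
v[5] = max(3+12-2, 4+7-2, 7+4-2, 12+3-2, 22+0) = 22
v[6] = max(3+22-2, 4+12-2, 7+7-2, 12+4-2, 22+3-2, 21+0) = 23
v[7] = max(3+23-2, 4+22-2, 7+12-2, …, 21+3-2, 27+0) = 27
v[8] = max(3+27-2, 4+23-2, 7+22-2, …, 27+3-2, 21+0) = 28
v[9] = max(3+28-2, 4+27-2, 7+23-2, …, 21+3-2, 37+0) = 37
v[10] = max(3+37-2, 4+28-2, 7+27-2, …, 37+3-2, 46+0) = 46
v[11] = max(3+46-2, 4+37-2, 7+28-2, …, 46+3-2, 33+0) = 47
One optimal plan: pieces 10 + 1 (1 cut) → ₹49 − ₹2 = ₹47.

47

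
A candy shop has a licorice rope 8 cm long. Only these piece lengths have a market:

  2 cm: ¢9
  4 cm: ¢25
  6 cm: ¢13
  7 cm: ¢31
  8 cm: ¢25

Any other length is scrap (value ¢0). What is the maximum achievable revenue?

50

Consider every possible first cut. best[k] is the best of p[i]+best[k−i] over all sellable i≤k.
best[1] = 0
best[2] = 9
best[3] = 9
best[4] = 25
best[5] = 25
best[6] = 34  (first piece 2, then best[4]=25)
best[7] = 34
best[8] = 50  (first piece 4, then best[4]=25)
One optimal cutting: 4 + 4 → ¢50.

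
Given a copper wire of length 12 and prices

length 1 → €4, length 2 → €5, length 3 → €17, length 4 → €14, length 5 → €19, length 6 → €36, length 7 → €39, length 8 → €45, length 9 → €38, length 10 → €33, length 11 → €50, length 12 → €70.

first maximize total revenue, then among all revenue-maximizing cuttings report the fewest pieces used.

Build r[k] bottom-up: r[k] = max over allowed piece i of (p[i] + r[k−i]).
r[1] = 4
r[2] = max(4+4, 5+0) = 8
r[3] = max(4+8, 5+4, 17+0) = 17
r[4] = max(4+17, 5+8, 17+4, 14+0) = 21
r[5] = max(4+21, 5+17, 17+8, 14+4, 19+0) = 25
r[6] = max(4+25, 5+21, 17+17, 14+8, 19+4, 36+0) = 36
r[7] = max(4+36, 5+25, 17+21, …, 36+4, 39+0) = 40
r[8] = max(4+40, 5+36, 17+25, …, 39+4, 45+0) = 45
r[9] = max(4+45, 5+40, 17+36, …, 45+4, 38+0) = 53
r[10] = max(4+53, 5+45, 17+40, …, 38+4, 33+0) = 57
r[11] = max(4+57, 5+53, 17+45, …, 33+4, 50+0) = 62
r[12] = max(4+62, 5+57, 17+53, …, 50+4, 70+0) = 72
Maximum revenue is €72.
Now minimize piece count subject to staying optimal: for each k, pieces[k] = 1 + min over i with p[i]+r[k−i]=r[k] of pieces[k−i].
pieces[9] = 2
pieces[10] = 3
pieces[11] = 2
pieces[12] = 2

2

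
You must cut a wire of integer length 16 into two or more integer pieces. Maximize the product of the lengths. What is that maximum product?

Fill m[k] for k=2..16: at each k try every first piece i and multiply by the better of (k−i) uncut or m[k−i].
m[2] = 1·max(1,0) = 1·1 = 1
m[3] = 1·max(2,1) = 1·2 = 2
m[4] = 2·max(2,1) = 2·2 = 4
m[5] = 2·max(3,2) = 2·3 = 6
m[6] = 3·max(3,2) = 3·3 = 9
m[7] = 2·max(5,6) = 2·6 = 12
m[8] = 2·max(6,9) = 2·9 = 18
m[9] = 3·max(6,9) = 3·9 = 27
m[10] = 2·max(8,18) = 2·18 = 36
m[11] = 2·max(9,27) = 2·27 = 54
m[12] = 3·max(9,27) = 3·27 = 81
m[13] = 2·max(11,54) = 2·54 = 108
m[14] = 2·max(12,81) = 2·81 = 162
m[15] = 3·max(12,81) = 3·81 = 243
m[16] = 2·max(14,162) = 2·162 = 324
One optimal split: 3 + 3 + 3 + 3 + 2 + 2; product 3·3·3·3·2·2 = 324.

324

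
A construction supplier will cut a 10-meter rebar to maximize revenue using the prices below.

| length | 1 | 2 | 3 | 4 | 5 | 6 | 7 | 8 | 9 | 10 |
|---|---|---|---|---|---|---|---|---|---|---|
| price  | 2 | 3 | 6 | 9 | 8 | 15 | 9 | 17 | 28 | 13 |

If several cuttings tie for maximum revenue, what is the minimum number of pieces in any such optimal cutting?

Let r[k] be the best obtainable value from length k. For each k, try every first piece i and keep the best of price[i] + r[k−i].
r[1] = 2
r[2] = max(2+2, 3+0) = 4
r[3] = max(2+4, 3+2, 6+0) = 6
r[4] = max(2+6, 3+4, 6+2, 9+0) = 9
r[5] = max(2+9, 3+6, 6+4, 9+2, 8+0) = 11
r[6] = max(2+11, 3+9, 6+6, 9+4, 8+2, 15+0) = 15
r[7] = max(2+15, 3+11, 6+9, …, 15+2, 9+0) = 17
r[8] = max(2+17, 3+15, 6+11, …, 9+2, 17+0) = 19
r[9] = max(2+19, 3+17, 6+15, …, 17+2, 28+0) = 28
r[10] = max(2+28, 3+19, 6+17, …, 28+2, 13+0) = 30
Maximum revenue is ₹30.
Now minimize piece count subject to staying optimal: for each k, pieces[k] = 1 + min over i with p[i]+r[k−i]=r[k] of pieces[k−i].
pieces[7] = 2
pieces[8] = 3
pieces[9] = 1
pieces[10] = 2

2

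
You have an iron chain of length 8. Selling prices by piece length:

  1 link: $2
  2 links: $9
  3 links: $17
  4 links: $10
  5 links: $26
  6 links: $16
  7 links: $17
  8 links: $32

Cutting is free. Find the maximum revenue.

Build r[k] bottom-up: r[k] = max over allowed piece i of (p[i] + r[k−i]).
r[1] = 2
r[2] = max(2+2, 9+0) = 9
r[3] = max(2+9, 9+2, 17+0) = 17
r[4] = max(2+17, 9+9, 17+2, 10+0) = 19
r[5] = max(2+19, 9+17, 17+9, 10+2, 26+0) = 26
r[6] = max(2+26, 9+19, 17+17, 10+9, 26+2, 16+0) = 34
r[7] = max(2+34, 9+26, 17+19, …, 16+2, 17+0) = 36
r[8] = max(2+36, 9+34, 17+26, …, 17+2, 32+0) = 43
One optimal cutting: 3 + 3 + 2 → $17 + $17 + $9 = $43.

43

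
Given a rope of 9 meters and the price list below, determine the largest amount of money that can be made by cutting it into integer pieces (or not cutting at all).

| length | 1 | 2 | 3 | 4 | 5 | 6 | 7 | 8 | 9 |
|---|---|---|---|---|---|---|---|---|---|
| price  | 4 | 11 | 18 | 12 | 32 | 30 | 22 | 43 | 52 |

54

Build best[k] bottom-up: best[k] = max over allowed piece i of (p[i] + best[k−i]).
best[1] = 4
best[2] = max(4+4, 11+0) = 11
best[3] = max(4+11, 11+4, 18+0) = 18
best[4] = max(4+18, 11+11, 18+4, 12+0) = 22
best[5] = max(4+22, 11+18, 18+11, 12+4, 32+0) = 32
best[6] = max(4+32, 11+22, 18+18, 12+11, 32+4, 30+0) = 36
best[7] = max(4+36, 11+32, 18+22, …, 30+4, 22+0) = 43
best[8] = max(4+43, 11+36, 18+32, …, 22+4, 43+0) = 50
best[9] = max(4+50, 11+43, 18+36, …, 43+4, 52+0) = 54
One optimal cutting: 5 + 3 + 1 → 32 + 18 + 4 = 54.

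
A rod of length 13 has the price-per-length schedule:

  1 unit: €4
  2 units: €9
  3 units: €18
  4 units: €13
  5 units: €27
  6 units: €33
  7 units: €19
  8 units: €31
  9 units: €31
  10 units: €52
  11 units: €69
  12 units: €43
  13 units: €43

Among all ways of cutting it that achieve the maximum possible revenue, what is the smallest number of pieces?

Consider every possible first cut. r[k] is the best of p[i]+r[k−i] over all sellable i≤k.
r[1] = 4
r[2] = max(4+4, 9+0) = 9
r[3] = max(4+9, 9+4, 18+0) = 18
r[4] = max(4+18, 9+9, 18+4, 13+0) = 22
r[5] = max(4+22, 9+18, 18+9, 13+4, 27+0) = 27
r[6] = max(4+27, 9+22, 18+18, 13+9, 27+4, 33+0) = 36
r[7] = max(4+36, 9+27, 18+22, …, 33+4, 19+0) = 40
r[8] = max(4+40, 9+36, 18+27, …, 19+4, 31+0) = 45
r[9] = max(4+45, 9+40, 18+36, …, 31+4, 31+0) = 54
r[10] = max(4+54, 9+45, 18+40, …, 31+4, 52+0) = 58
r[11] = max(4+58, 9+54, 18+45, …, 52+4, 69+0) = 69
r[12] = max(4+69, 9+58, 18+54, …, 69+4, 43+0) = 73
r[13] = max(4+73, 9+69, 18+58, …, 43+4, 43+0) = 78
Maximum revenue is €78.
Now minimize piece count subject to staying optimal: for each k, pieces[k] = 1 + min over i with p[i]+r[k−i]=r[k] of pieces[k−i].
pieces[10] = 4
pieces[11] = 1
pieces[12] = 2
pieces[13] = 2

2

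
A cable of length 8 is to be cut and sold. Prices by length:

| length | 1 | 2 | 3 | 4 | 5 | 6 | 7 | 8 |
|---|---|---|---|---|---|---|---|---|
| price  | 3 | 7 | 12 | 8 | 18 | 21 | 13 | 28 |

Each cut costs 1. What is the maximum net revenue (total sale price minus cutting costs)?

29

Let v[k] be the best obtainable value from length k. For each k, try every first piece i and keep the best of price[i] + v[k−i] minus the 1 cut fee when i<k.
v[1] = 3
v[2] = max(3+3-1, 7+0) = 7
v[3] = max(3+7-1, 7+3-1, 12+0) = 12
v[4] = max(3+12-1, 7+7-1, 12+3-1, 8+0) = 14
v[5] = max(3+14-1, 7+12-1, 12+7-1, 8+3-1, 18+0) = 18
v[6] = max(3+18-1, 7+14-1, 12+12-1, 8+7-1, 18+3-1, 21+0) = 23
v[7] = max(3+23-1, 7+18-1, 12+14-1, …, 21+3-1, 13+0) = 25
v[8] = max(3+25-1, 7+23-1, 12+18-1, …, 13+3-1, 28+0) = 29
One optimal plan: pieces 3 + 3 + 2 (2 cuts) → 31 − 2 = 29.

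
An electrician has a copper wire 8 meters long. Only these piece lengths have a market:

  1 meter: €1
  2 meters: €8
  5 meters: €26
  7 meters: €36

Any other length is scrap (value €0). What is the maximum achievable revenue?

Build r[k] bottom-up: r[k] = max over allowed piece i of (p[i] + r[k−i]).
r[1] = 1
r[2] = 8
r[3] = 9  (first piece 1, then r[2]=8)
r[4] = 16  (first piece 2, then r[2]=8)
r[5] = 26
r[6] = 27  (first piece 1, then r[5]=26)
r[7] = 36
r[8] = 37  (first piece 1, then r[7]=36)
One optimal cutting: 7 + 1 → €37.

37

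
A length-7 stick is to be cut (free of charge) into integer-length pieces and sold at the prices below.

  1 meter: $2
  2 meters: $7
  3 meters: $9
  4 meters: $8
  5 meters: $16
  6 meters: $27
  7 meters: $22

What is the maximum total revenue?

Consider every possible first cut. v[k] is the best of p[i]+v[k−i] over all sellable i≤k.
v[1] = 2
v[2] = max(2+2, 7+0) = 7
v[3] = max(2+7, 7+2, 9+0) = 9
v[4] = max(2+9, 7+7, 9+2, 8+0) = 14
v[5] = max(2+14, 7+9, 9+7, 8+2, 16+0) = 16
v[6] = max(2+16, 7+14, 9+9, 8+7, 16+2, 27+0) = 27
v[7] = max(2+27, 7+16, 9+14, …, 27+2, 22+0) = 29
One optimal cutting: 6 + 1 → $27 + $2 = $29.

29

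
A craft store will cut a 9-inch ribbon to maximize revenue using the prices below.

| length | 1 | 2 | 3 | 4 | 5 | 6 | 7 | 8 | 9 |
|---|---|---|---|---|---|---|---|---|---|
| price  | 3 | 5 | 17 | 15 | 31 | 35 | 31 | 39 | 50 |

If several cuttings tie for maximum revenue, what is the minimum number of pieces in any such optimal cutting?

Consider every possible first cut. r[k] is the best of p[i]+r[k−i] over all sellable i≤k.
r[1] = 3
r[2] = 6  (first piece 1, then r[1]=3)
r[3] = 17
r[4] = 20  (first piece 1, then r[3]=17)
r[5] = 31
r[6] = 35
r[7] = 38  (first piece 1, then r[6]=35)
r[8] = 48  (first piece 3, then r[5]=31)
r[9] = 52  (first piece 3, then r[6]=35)
Maximum revenue is ¢52.
Now minimize piece count subject to staying optimal: for each k, pieces[k] = 1 + min over i with p[i]+r[k−i]=r[k] of pieces[k−i].
pieces[6] = 1
pieces[7] = 2
pieces[8] = 2
pieces[9] = 2

2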